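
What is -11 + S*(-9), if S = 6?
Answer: -65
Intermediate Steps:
-11 + S*(-9) = -11 + 6*(-9) = -11 - 54 = -65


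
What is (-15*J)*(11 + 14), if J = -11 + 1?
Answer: 3750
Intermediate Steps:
J = -10
(-15*J)*(11 + 14) = (-15*(-10))*(11 + 14) = 150*25 = 3750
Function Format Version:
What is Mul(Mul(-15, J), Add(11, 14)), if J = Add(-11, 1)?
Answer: 3750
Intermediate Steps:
J = -10
Mul(Mul(-15, J), Add(11, 14)) = Mul(Mul(-15, -10), Add(11, 14)) = Mul(150, 25) = 3750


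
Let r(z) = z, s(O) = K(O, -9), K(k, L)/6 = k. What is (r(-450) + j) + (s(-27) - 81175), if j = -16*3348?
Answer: -135355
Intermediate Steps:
K(k, L) = 6*k
s(O) = 6*O
j = -53568
(r(-450) + j) + (s(-27) - 81175) = (-450 - 53568) + (6*(-27) - 81175) = -54018 + (-162 - 81175) = -54018 - 81337 = -135355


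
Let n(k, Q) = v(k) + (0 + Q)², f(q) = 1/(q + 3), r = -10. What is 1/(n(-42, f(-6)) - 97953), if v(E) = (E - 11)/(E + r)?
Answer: -468/45841475 ≈ -1.0209e-5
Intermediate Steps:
v(E) = (-11 + E)/(-10 + E) (v(E) = (E - 11)/(E - 10) = (-11 + E)/(-10 + E))
f(q) = 1/(3 + q)
n(k, Q) = Q² + (-11 + k)/(-10 + k) (n(k, Q) = (-11 + k)/(-10 + k) + (0 + Q)² = (-11 + k)/(-10 + k) + Q² = Q² + (-11 + k)/(-10 + k))
1/(n(-42, f(-6)) - 97953) = 1/((-11 - 42 + (1/(3 - 6))²*(-10 - 42))/(-10 - 42) - 97953) = 1/((-11 - 42 + (1/(-3))²*(-52))/(-52) - 97953) = 1/(-(-11 - 42 + (-⅓)²*(-52))/52 - 97953) = 1/(-(-11 - 42 + (⅑)*(-52))/52 - 97953) = 1/(-(-11 - 42 - 52/9)/52 - 97953) = 1/(-1/52*(-529/9) - 97953) = 1/(529/468 - 97953) = 1/(-45841475/468) = -468/45841475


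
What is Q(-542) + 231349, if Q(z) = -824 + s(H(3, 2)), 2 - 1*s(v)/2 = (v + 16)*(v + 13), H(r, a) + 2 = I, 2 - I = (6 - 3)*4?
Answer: 230521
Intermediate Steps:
I = -10 (I = 2 - (6 - 3)*4 = 2 - 3*4 = 2 - 1*12 = 2 - 12 = -10)
H(r, a) = -12 (H(r, a) = -2 - 10 = -12)
s(v) = 4 - 2*(13 + v)*(16 + v) (s(v) = 4 - 2*(v + 16)*(v + 13) = 4 - 2*(16 + v)*(13 + v) = 4 - 2*(13 + v)*(16 + v))
Q(z) = -828 (Q(z) = -824 + (-412 - 58*(-12) - 2*(-12)²) = -824 + (-412 + 696 - 2*144) = -824 + (-412 + 696 - 288) = -824 - 4 = -828)
Q(-542) + 231349 = -828 + 231349 = 230521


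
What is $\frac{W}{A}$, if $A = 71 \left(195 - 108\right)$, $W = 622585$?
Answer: $\frac{622585}{6177} \approx 100.79$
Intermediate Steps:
$A = 6177$ ($A = 71 \cdot 87 = 6177$)
$\frac{W}{A} = \frac{622585}{6177}$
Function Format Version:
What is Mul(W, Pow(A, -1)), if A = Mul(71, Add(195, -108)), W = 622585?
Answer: Rational(622585, 6177) ≈ 100.79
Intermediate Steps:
A = 6177 (A = Mul(71, 87) = 6177)
Mul(W, Pow(A, -1)) = Mul(622585, Pow(6177, -1)) = Mul(622585, Rational(1, 6177)) = Rational(622585, 6177)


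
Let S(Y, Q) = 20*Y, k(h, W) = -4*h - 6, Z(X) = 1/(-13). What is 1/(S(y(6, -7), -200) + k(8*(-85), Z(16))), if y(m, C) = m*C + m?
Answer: 1/1994 ≈ 0.00050150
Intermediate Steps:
y(m, C) = m + C*m (y(m, C) = C*m + m = m + C*m)
Z(X) = -1/13
k(h, W) = -6 - 4*h
1/(S(y(6, -7), -200) + k(8*(-85), Z(16))) = 1/(20*(6*(1 - 7)) + (-6 - 32*(-85))) = 1/(20*(6*(-6)) + (-6 - 4*(-680))) = 1/(20*(-36) + (-6 + 2720)) = 1/(-720 + 2714) = 1/1994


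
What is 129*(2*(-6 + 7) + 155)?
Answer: 20253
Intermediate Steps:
129*(2*(-6 + 7) + 155) = 129*(2*1 + 155) = 129*(2 + 155) = 129*157 = 20253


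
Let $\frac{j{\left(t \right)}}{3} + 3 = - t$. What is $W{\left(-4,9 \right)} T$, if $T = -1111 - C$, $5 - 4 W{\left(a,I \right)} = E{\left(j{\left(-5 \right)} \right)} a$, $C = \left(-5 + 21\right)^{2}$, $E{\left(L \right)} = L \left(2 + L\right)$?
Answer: $- \frac{269299}{4} \approx -67325.0$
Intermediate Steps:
$j{\left(t \right)} = -9 - 3 t$ ($j{\left(t \right)} = -9 + 3 \left(- t\right) = -9 - 3 t$)
$C = 256$ ($C = 16^{2} = 256$)
$W{\left(a,I \right)} = \frac{5}{4} - 12 a$ ($W{\left(a,I \right)} = \frac{5}{4} - \frac{\left(-9 - -15\right) \left(2 - -6\right) a}{4} = \frac{5}{4} - \frac{\left(-9 + 15\right) \left(2 + \left(-9 + 15\right)\right) a}{4} = \frac{5}{4} - \frac{6 \left(2 + 6\right) a}{4} = \frac{5}{4} - \frac{6 \cdot 8 a}{4} = \frac{5}{4} - \frac{48 a}{4} = \frac{5}{4} - 12 a$)
$T = -1367$ ($T = -1111 - 256 = -1367$)
$W{\left(-4,9 \right)} T = \left(\frac{5}{4} - -48\right) \left(-1367\right) = \left(\frac{5}{4} + 48\right) \left(-1367\right) = \frac{197}{4} \left(-1367\right) = - \frac{269299}{4}$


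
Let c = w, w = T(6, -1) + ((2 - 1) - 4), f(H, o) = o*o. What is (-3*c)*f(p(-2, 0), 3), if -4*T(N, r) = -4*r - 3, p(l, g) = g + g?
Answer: 351/4 ≈ 87.750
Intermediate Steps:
p(l, g) = 2*g
f(H, o) = o**2
T(N, r) = 3/4 + r (T(N, r) = -(-4*r - 3)/4 = -(-3 - 4*r)/4 = 3/4 + r)
w = -13/4 (w = (3/4 - 1) + ((2 - 1) - 4) = -1/4 + (1 - 4) = -1/4 - 3 = -13/4 ≈ -3.2500)
c = -13/4 ≈ -3.2500
(-3*c)*f(p(-2, 0), 3) = -3*(-13/4)*3**2 = (39/4)*9 = 351/4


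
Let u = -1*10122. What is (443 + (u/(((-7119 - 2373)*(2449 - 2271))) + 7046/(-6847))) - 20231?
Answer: -5450710599769/275441116 ≈ -19789.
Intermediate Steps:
u = -10122
(443 + (u/(((-7119 - 2373)*(2449 - 2271))) + 7046/(-6847))) - 20231 = (443 + (-10122*1/((-7119 - 2373)*(2449 - 2271)) + 7046/(-6847))) - 20231 = (443 + (-10122/((-9492*178)) + 7046*(-1/6847))) - 20231 = (443 + (-10122/(-1689576) - 7046/6847)) - 20231 = (443 + (-10122*(-1/1689576) - 7046/6847)) - 20231 = (443 + (241/40228 - 7046/6847)) - 20231 = (443 - 281796361/275441116) - 20231 = 121738618027/275441116 - 20231 = -5450710599769/275441116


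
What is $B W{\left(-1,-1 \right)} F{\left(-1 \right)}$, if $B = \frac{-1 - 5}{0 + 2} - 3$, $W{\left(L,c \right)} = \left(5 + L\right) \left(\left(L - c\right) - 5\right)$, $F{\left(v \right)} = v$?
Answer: $-120$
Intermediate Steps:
$W{\left(L,c \right)} = \left(5 + L\right) \left(-5 + L - c\right)$
$B = -6$ ($B = - \frac{6}{2} - 3 = \left(-6\right) \frac{1}{2} - 3 = -3 - 3 = -6$)
$B W{\left(-1,-1 \right)} F{\left(-1 \right)} = - 6 \left(-25 + \left(-1\right)^{2} - -5 - \left(-1\right) \left(-1\right)\right) \left(-1\right) = - 6 \left(-25 + 1 + 5 - 1\right) \left(-1\right) = \left(-6\right) \left(-20\right) \left(-1\right) = 120 \left(-1\right) = -120$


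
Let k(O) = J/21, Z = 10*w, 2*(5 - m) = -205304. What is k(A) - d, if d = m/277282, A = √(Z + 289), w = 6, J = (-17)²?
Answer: 77978701/5822922 ≈ 13.392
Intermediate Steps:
J = 289
m = 102657 (m = 5 - ½*(-205304) = 5 + 102652 = 102657)
Z = 60 (Z = 10*6 = 60)
A = √349 (A = √(60 + 289) = √349 ≈ 18.682)
k(O) = 289/21
d = 102657/277282 ≈ 0.37023
k(A) - d = 289/21 - 1*102657/277282 = 289/21 - 102657/277282 = 77978701/5822922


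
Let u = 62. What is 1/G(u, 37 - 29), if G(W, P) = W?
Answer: 1/62 ≈ 0.016129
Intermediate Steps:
1/G(u, 37 - 29) = 1/62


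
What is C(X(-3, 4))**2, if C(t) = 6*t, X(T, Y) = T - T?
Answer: 0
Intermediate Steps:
X(T, Y) = 0
C(X(-3, 4))**2 = (6*0)**2 = 0**2 = 0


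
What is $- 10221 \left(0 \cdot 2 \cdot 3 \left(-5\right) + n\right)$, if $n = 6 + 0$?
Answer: $-61326$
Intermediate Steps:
$n = 6$
$- 10221 \left(0 \cdot 2 \cdot 3 \left(-5\right) + n\right) = - 10221 \left(0 \cdot 2 \cdot 3 \left(-5\right) + 6\right) = - 10221 \left(0 \cdot 6 \left(-5\right) + 6\right) = - 10221 \left(0 \left(-30\right) + 6\right) = - 10221 \left(0 + 6\right) = \left(-10221\right) 6 = -61326$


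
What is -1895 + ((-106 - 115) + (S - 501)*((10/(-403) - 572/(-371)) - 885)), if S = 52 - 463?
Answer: 120151715980/149513 ≈ 8.0362e+5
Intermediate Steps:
S = -411
-1895 + ((-106 - 115) + (S - 501)*((10/(-403) - 572/(-371)) - 885)) = -1895 + ((-106 - 115) + (-411 - 501)*((10/(-403) - 572/(-371)) - 885)) = -1895 + (-221 - 912*((10*(-1/403) - 572*(-1/371)) - 885)) = -1895 + (-221 - 912*((-10/403 + 572/371) - 885)) = -1895 + (-221 - 912*(226806/149513 - 885)) = -1895 + (-221 - 912*(-132092199/149513)) = -1895 + (-221 + 120468085488/149513) = -1895 + 120435043115/149513 = 120151715980/149513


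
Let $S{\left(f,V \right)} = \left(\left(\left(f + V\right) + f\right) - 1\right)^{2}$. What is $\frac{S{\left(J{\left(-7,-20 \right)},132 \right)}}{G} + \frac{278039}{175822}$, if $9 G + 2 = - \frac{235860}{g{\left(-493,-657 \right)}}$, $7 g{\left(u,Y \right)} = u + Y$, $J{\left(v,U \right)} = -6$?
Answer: $\frac{1311399862489}{14494062392} \approx 90.478$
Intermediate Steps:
$g{\left(u,Y \right)} = \frac{Y}{7} + \frac{u}{7}$ ($g{\left(u,Y \right)} = \frac{u + Y}{7} = \frac{Y + u}{7} = \frac{Y}{7} + \frac{u}{7}$)
$S{\left(f,V \right)} = \left(-1 + V + 2 f\right)^{2}$ ($S{\left(f,V \right)} = \left(\left(\left(V + f\right) + f\right) - 1\right)^{2} = \left(\left(V + 2 f\right) - 1\right)^{2} = \left(-1 + V + 2 f\right)^{2}$)
$G = \frac{164872}{1035}$ ($G = - \frac{2}{9} + \frac{\left(-235860\right) \frac{1}{\frac{1}{7} \left(-657\right) + \frac{1}{7} \left(-493\right)}}{9} = - \frac{2}{9} + \frac{\left(-235860\right) \frac{1}{- \frac{657}{7} - \frac{493}{7}}}{9} = - \frac{2}{9} + \frac{\left(-235860\right) \frac{1}{- \frac{1150}{7}}}{9} = - \frac{2}{9} + \frac{\left(-235860\right) \left(- \frac{7}{1150}\right)}{9} = - \frac{2}{9} + \frac{1}{9} \cdot \frac{165102}{115} = - \frac{2}{9} + \frac{55034}{345} = \frac{164872}{1035} \approx 159.3$)
$\frac{S{\left(J{\left(-7,-20 \right)},132 \right)}}{G} + \frac{278039}{175822} = \frac{\left(-1 + 132 + 2 \left(-6\right)\right)^{2}}{\frac{164872}{1035}} + \frac{278039}{175822} = \left(-1 + 132 - 12\right)^{2} \cdot \frac{1035}{164872} + 278039 \cdot \frac{1}{175822} = 119^{2} \cdot \frac{1035}{164872} + \frac{278039}{175822} = 14161 \cdot \frac{1035}{164872} + \frac{278039}{175822} = \frac{14656635}{164872} + \frac{278039}{175822} = \frac{1311399862489}{14494062392}$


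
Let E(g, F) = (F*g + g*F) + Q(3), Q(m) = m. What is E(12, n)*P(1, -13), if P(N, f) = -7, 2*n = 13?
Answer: -1113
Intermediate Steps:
n = 13/2 (n = (½)*13 = 13/2 ≈ 6.5000)
E(g, F) = 3 + 2*F*g (E(g, F) = (F*g + g*F) + 3 = (F*g + F*g) + 3 = 2*F*g + 3 = 3 + 2*F*g)
E(12, n)*P(1, -13) = (3 + 2*(13/2)*12)*(-7) = (3 + 156)*(-7) = 159*(-7) = -1113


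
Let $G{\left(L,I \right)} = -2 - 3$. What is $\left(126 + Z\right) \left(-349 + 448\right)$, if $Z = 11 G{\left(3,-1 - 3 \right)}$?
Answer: $7029$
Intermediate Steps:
$G{\left(L,I \right)} = -5$ ($G{\left(L,I \right)} = -2 - 3 = -5$)
$Z = -55$ ($Z = 11 \left(-5\right) = -55$)
$\left(126 + Z\right) \left(-349 + 448\right) = \left(126 - 55\right) \left(-349 + 448\right) = 71 \cdot 99 = 7029$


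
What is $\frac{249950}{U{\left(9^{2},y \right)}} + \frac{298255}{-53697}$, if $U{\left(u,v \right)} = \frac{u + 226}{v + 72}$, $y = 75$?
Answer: $\frac{1972878512765}{16484979} \approx 1.1968 \cdot 10^{5}$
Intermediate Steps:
$U{\left(u,v \right)} = \frac{226 + u}{72 + v}$
$\frac{249950}{U{\left(9^{2},y \right)}} + \frac{298255}{-53697} = \frac{249950}{\frac{1}{72 + 75} \left(226 + 9^{2}\right)} + \frac{298255}{-53697} = \frac{249950}{\frac{1}{147} \left(226 + 81\right)} + 298255 \left(- \frac{1}{53697}\right) = \frac{249950}{\frac{1}{147} \cdot 307} - \frac{298255}{53697} = \frac{249950}{\frac{307}{147}} - \frac{298255}{53697} = 249950 \cdot \frac{147}{307} - \frac{298255}{53697} = \frac{36742650}{307} - \frac{298255}{53697} = \frac{1972878512765}{16484979}$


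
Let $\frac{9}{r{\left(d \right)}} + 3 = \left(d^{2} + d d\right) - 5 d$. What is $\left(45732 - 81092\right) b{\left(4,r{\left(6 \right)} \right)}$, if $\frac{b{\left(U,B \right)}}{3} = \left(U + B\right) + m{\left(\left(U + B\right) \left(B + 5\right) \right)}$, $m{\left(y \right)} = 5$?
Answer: $-979200$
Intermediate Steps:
$r{\left(d \right)} = \frac{9}{-3 - 5 d + 2 d^{2}}$ ($r{\left(d \right)} = \frac{9}{-3 - \left(- d^{2} + 5 d - d d\right)} = \frac{9}{-3 - \left(- 2 d^{2} + 5 d\right)} = \frac{9}{-3 + \left(2 d^{2} - 5 d\right)} = \frac{9}{-3 + \left(- 5 d + 2 d^{2}\right)} = \frac{9}{-3 - 5 d + 2 d^{2}}$)
$b{\left(U,B \right)} = 15 + 3 B + 3 U$ ($b{\left(U,B \right)} = 3 \left(\left(U + B\right) + 5\right) = 3 \left(\left(B + U\right) + 5\right) = 3 \left(5 + B + U\right) = 15 + 3 B + 3 U$)
$\left(45732 - 81092\right) b{\left(4,r{\left(6 \right)} \right)} = \left(45732 - 81092\right) \left(15 + 3 \frac{9}{-3 - 30 + 2 \cdot 6^{2}} + 3 \cdot 4\right) = \left(45732 - 81092\right) \left(15 + 3 \frac{9}{-3 - 30 + 2 \cdot 36} + 12\right) = - 35360 \left(15 + 3 \frac{9}{-3 - 30 + 72} + 12\right) = - 35360 \left(15 + 3 \cdot \frac{9}{39} + 12\right) = - 35360 \left(15 + 3 \cdot 9 \cdot \frac{1}{39} + 12\right) = - 35360 \left(15 + 3 \cdot \frac{3}{13} + 12\right) = - 35360 \left(15 + \frac{9}{13} + 12\right) = \left(-35360\right) \frac{360}{13} = -979200$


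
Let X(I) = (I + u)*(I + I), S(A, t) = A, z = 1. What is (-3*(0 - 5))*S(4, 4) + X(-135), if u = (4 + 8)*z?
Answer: 33270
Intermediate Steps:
u = 12 (u = (4 + 8)*1 = 12*1 = 12)
X(I) = 2*I*(12 + I) (X(I) = (I + 12)*(I + I) = (12 + I)*(2*I) = 2*I*(12 + I))
(-3*(0 - 5))*S(4, 4) + X(-135) = -3*(0 - 5)*4 + 2*(-135)*(12 - 135) = -3*(-5)*4 + 2*(-135)*(-123) = 15*4 + 33210 = 60 + 33210 = 33270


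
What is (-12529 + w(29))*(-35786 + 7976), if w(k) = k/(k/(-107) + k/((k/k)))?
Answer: 18465381135/53 ≈ 3.4840e+8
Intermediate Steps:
w(k) = 107/106 (w(k) = k/(k*(-1/107) + k/1) = k/(-k/107 + k*1) = k/(-k/107 + k) = k/((106*k/107)) = k*(107/(106*k)) = 107/106)
(-12529 + w(29))*(-35786 + 7976) = (-12529 + 107/106)*(-35786 + 7976) = -1327967/106*(-27810) = 18465381135/53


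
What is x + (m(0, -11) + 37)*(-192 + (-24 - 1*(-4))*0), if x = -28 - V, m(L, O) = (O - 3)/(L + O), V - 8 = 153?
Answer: -82911/11 ≈ -7537.4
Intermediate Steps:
V = 161 (V = 8 + 153 = 161)
m(L, O) = (-3 + O)/(L + O)
x = -189 (x = -28 - 1*161 = -28 - 161 = -189)
x + (m(0, -11) + 37)*(-192 + (-24 - 1*(-4))*0) = -189 + ((-3 - 11)/(0 - 11) + 37)*(-192 + (-24 - 1*(-4))*0) = -189 + (-14/(-11) + 37)*(-192 + (-24 + 4)*0) = -189 + (-1/11*(-14) + 37)*(-192 - 20*0) = -189 + (14/11 + 37)*(-192 + 0) = -189 + (421/11)*(-192) = -189 - 80832/11 = -82911/11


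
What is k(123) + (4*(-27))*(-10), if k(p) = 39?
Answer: 1119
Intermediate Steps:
k(123) + (4*(-27))*(-10) = 39 + (4*(-27))*(-10) = 39 - 108*(-10) = 39 + 1080 = 1119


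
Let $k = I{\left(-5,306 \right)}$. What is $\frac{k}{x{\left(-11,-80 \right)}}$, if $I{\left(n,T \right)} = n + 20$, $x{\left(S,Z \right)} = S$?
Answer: $- \frac{15}{11} \approx -1.3636$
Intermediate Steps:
$I{\left(n,T \right)} = 20 + n$
$k = 15$ ($k = 20 - 5 = 15$)
$\frac{k}{x{\left(-11,-80 \right)}} = \frac{15}{-11} = 15 \left(- \frac{1}{11}\right) = - \frac{15}{11}$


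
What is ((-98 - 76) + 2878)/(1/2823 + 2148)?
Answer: 7633392/6063805 ≈ 1.2588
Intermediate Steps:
((-98 - 76) + 2878)/(1/2823 + 2148) = (-174 + 2878)/(1/2823 + 2148) = 2704/(6063805/2823) = 2704*(2823/6063805) = 7633392/6063805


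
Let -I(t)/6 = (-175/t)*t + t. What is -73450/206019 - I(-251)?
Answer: -526658014/206019 ≈ -2556.4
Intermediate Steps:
I(t) = 1050 - 6*t (I(t) = -6*((-175/t)*t + t) = -6*(-175 + t) = 1050 - 6*t)
-73450/206019 - I(-251) = -73450/206019 - (1050 - 6*(-251)) = -73450*1/206019 - (1050 + 1506) = -73450/206019 - 1*2556 = -73450/206019 - 2556 = -526658014/206019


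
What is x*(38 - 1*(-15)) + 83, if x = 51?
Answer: 2786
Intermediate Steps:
x*(38 - 1*(-15)) + 83 = 51*(38 - 1*(-15)) + 83 = 51*(38 + 15) + 83 = 51*53 + 83 = 2703 + 83 = 2786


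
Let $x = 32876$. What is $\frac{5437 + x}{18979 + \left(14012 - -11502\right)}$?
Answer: $\frac{12771}{14831} \approx 0.8611$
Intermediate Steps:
$\frac{5437 + x}{18979 + \left(14012 - -11502\right)} = \frac{5437 + 32876}{18979 + \left(14012 - -11502\right)} = \frac{38313}{18979 + \left(14012 + 11502\right)} = \frac{38313}{18979 + 25514} = \frac{38313}{44493} = 38313 \cdot \frac{1}{44493} = \frac{12771}{14831}$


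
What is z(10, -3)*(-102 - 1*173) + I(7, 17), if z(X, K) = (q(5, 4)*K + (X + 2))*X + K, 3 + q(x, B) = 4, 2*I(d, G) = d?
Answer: -47843/2 ≈ -23922.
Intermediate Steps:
I(d, G) = d/2
q(x, B) = 1 (q(x, B) = -3 + 4 = 1)
z(X, K) = K + X*(2 + K + X) (z(X, K) = (1*K + (X + 2))*X + K = (K + (2 + X))*X + K = (2 + K + X)*X + K = X*(2 + K + X) + K = K + X*(2 + K + X))
z(10, -3)*(-102 - 1*173) + I(7, 17) = (-3 + 10² + 2*10 - 3*10)*(-102 - 1*173) + (½)*7 = (-3 + 100 + 20 - 30)*(-102 - 173) + 7/2 = 87*(-275) + 7/2 = -23925 + 7/2 = -47843/2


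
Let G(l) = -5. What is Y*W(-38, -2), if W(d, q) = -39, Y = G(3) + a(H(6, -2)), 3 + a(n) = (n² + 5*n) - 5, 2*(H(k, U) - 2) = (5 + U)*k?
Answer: -6357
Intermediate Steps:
H(k, U) = 2 + k*(5 + U)/2 (H(k, U) = 2 + ((5 + U)*k)/2 = 2 + (k*(5 + U))/2 = 2 + k*(5 + U)/2)
a(n) = -8 + n² + 5*n (a(n) = -3 + ((n² + 5*n) - 5) = -3 + (-5 + n² + 5*n) = -8 + n² + 5*n)
Y = 163 (Y = -5 + (-8 + (2 + (5/2)*6 + (½)*(-2)*6)² + 5*(2 + (5/2)*6 + (½)*(-2)*6)) = -5 + (-8 + (2 + 15 - 6)² + 5*(2 + 15 - 6)) = -5 + (-8 + 11² + 5*11) = -5 + (-8 + 121 + 55) = -5 + 168 = 163)
Y*W(-38, -2) = 163*(-39) = -6357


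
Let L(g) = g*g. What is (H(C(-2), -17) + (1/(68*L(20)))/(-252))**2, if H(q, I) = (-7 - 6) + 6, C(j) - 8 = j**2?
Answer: 2302157264601601/46982799360000 ≈ 49.000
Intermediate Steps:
C(j) = 8 + j**2
H(q, I) = -7 (H(q, I) = -13 + 6 = -7)
L(g) = g**2
(H(C(-2), -17) + (1/(68*L(20)))/(-252))**2 = (-7 + (1/(68*(20**2)))/(-252))**2 = (-7 + ((1/68)/400)*(-1/252))**2 = (-7 + ((1/68)*(1/400))*(-1/252))**2 = (-7 + (1/27200)*(-1/252))**2 = (-7 - 1/6854400)**2 = (-47980801/6854400)**2 = 2302157264601601/46982799360000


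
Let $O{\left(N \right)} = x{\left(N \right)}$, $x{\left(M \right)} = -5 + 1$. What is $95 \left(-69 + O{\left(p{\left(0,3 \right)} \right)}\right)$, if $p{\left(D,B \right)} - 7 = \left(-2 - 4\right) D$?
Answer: $-6935$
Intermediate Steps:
$x{\left(M \right)} = -4$
$p{\left(D,B \right)} = 7 - 6 D$ ($p{\left(D,B \right)} = 7 + \left(-2 - 4\right) D = 7 - 6 D$)
$O{\left(N \right)} = -4$
$95 \left(-69 + O{\left(p{\left(0,3 \right)} \right)}\right) = 95 \left(-69 - 4\right) = 95 \left(-73\right) = -6935$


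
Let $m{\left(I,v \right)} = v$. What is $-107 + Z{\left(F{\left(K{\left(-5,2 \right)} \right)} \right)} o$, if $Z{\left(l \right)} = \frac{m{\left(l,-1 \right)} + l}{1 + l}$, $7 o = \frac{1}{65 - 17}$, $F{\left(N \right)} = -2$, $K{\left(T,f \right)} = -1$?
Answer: $- \frac{11983}{112} \approx -106.99$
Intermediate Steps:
$o = \frac{1}{336}$ ($o = \frac{1}{7 \left(65 - 17\right)} = \frac{1}{7 \cdot 48} = \frac{1}{7} \cdot \frac{1}{48} = \frac{1}{336} \approx 0.0029762$)
$Z{\left(l \right)} = \frac{-1 + l}{1 + l}$
$-107 + Z{\left(F{\left(K{\left(-5,2 \right)} \right)} \right)} o = -107 + \frac{-1 - 2}{1 - 2} \cdot \frac{1}{336} = -107 + \frac{1}{-1} \left(-3\right) \frac{1}{336} = -107 + \left(-1\right) \left(-3\right) \frac{1}{336} = -107 + 3 \cdot \frac{1}{336} = -107 + \frac{1}{112} = - \frac{11983}{112}$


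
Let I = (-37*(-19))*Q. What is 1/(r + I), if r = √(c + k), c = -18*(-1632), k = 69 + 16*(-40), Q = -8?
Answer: -5624/31600571 - √28805/31600571 ≈ -0.00018334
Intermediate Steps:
k = -571 (k = 69 - 640 = -571)
c = 29376
r = √28805 (r = √(29376 - 571) = √28805 ≈ 169.72)
I = -5624 (I = -37*(-19)*(-8) = 703*(-8) = -5624)
1/(r + I) = 1/(√28805 - 5624) = 1/(-5624 + √28805)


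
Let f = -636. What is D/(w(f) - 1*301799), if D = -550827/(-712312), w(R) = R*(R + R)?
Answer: 550827/361279660216 ≈ 1.5247e-6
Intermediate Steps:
w(R) = 2*R**2 (w(R) = R*(2*R) = 2*R**2)
D = 550827/712312 (D = -550827*(-1/712312) = 550827/712312 ≈ 0.77329)
D/(w(f) - 1*301799) = 550827/(712312*(2*(-636)**2 - 1*301799)) = 550827/(712312*(2*404496 - 301799)) = 550827/(712312*(808992 - 301799)) = (550827/712312)/507193 = (550827/712312)*(1/507193) = 550827/361279660216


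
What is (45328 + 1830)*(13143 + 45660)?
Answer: 2773031874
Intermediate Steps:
(45328 + 1830)*(13143 + 45660) = 47158*58803 = 2773031874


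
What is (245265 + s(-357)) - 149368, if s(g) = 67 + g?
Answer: 95607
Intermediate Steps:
(245265 + s(-357)) - 149368 = (245265 + (67 - 357)) - 149368 = (245265 - 290) - 149368 = 244975 - 149368 = 95607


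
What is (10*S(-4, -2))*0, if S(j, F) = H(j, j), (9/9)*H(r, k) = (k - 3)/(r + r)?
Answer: 0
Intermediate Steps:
H(r, k) = (-3 + k)/(2*r) (H(r, k) = (k - 3)/(r + r) = (-3 + k)/((2*r)) = (-3 + k)*(1/(2*r)) = (-3 + k)/(2*r))
S(j, F) = (-3 + j)/(2*j)
(10*S(-4, -2))*0 = (10*((½)*(-3 - 4)/(-4)))*0 = (10*((½)*(-¼)*(-7)))*0 = (10*(7/8))*0 = (35/4)*0 = 0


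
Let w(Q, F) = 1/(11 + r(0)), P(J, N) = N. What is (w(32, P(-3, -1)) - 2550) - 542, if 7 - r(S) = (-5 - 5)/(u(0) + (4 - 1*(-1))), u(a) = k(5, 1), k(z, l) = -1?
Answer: -126770/41 ≈ -3092.0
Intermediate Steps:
u(a) = -1
r(S) = 19/2 (r(S) = 7 - (-5 - 5)/(-1 + (4 - 1*(-1))) = 7 - (-10)/(-1 + (4 + 1)) = 7 - (-10)/(-1 + 5) = 7 - (-10)/4 = 7 - 1*(-5/2) = 7 + 5/2 = 19/2)
w(Q, F) = 2/41 (w(Q, F) = 1/(11 + 19/2) = 1/(41/2) = 2/41)
(w(32, P(-3, -1)) - 2550) - 542 = (2/41 - 2550) - 542 = -104548/41 - 542 = -126770/41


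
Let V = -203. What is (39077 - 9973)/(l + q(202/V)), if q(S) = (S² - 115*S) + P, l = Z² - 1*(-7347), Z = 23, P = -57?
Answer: 1199346736/326969665 ≈ 3.6681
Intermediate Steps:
l = 7876 (l = 23² - 1*(-7347) = 529 + 7347 = 7876)
q(S) = -57 + S² - 115*S (q(S) = (S² - 115*S) - 57 = -57 + S² - 115*S)
(39077 - 9973)/(l + q(202/V)) = (39077 - 9973)/(7876 + (-57 + (202/(-203))² - 23230/(-203))) = 29104/(7876 + (-57 + (202*(-1/203))² - 23230*(-1)/203)) = 29104/(7876 + (-57 + (-202/203)² - 115*(-202/203))) = 29104/(7876 + (-57 + 40804/41209 + 23230/203)) = 29104/(7876 + 2407581/41209) = 29104/(326969665/41209) = 29104*(41209/326969665) = 1199346736/326969665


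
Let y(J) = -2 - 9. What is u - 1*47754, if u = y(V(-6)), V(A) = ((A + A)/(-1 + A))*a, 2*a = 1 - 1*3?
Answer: -47765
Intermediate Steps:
a = -1 (a = (1 - 1*3)/2 = (1 - 3)/2 = (1/2)*(-2) = -1)
V(A) = -2*A/(-1 + A) (V(A) = ((A + A)/(-1 + A))*(-1) = ((2*A)/(-1 + A))*(-1) = (2*A/(-1 + A))*(-1) = -2*A/(-1 + A))
y(J) = -11
u = -11
u - 1*47754 = -11 - 1*47754 = -11 - 47754 = -47765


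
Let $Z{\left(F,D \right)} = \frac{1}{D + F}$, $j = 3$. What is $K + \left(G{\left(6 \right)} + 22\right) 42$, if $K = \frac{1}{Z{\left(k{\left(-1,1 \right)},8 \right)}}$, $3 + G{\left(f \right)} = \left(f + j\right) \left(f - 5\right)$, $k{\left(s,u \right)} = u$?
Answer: $1185$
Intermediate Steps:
$G{\left(f \right)} = -3 + \left(-5 + f\right) \left(3 + f\right)$ ($G{\left(f \right)} = -3 + \left(f + 3\right) \left(f - 5\right) = -3 + \left(3 + f\right) \left(-5 + f\right) = -3 + \left(-5 + f\right) \left(3 + f\right)$)
$K = 9$ ($K = \frac{1}{\frac{1}{8 + 1}} = \frac{1}{\frac{1}{9}} = 9$)
$K + \left(G{\left(6 \right)} + 22\right) 42 = 9 + \left(\left(-18 + 6^{2} - 12\right) + 22\right) 42 = 9 + \left(\left(-18 + 36 - 12\right) + 22\right) 42 = 9 + \left(6 + 22\right) 42 = 9 + 28 \cdot 42 = 9 + 1176 = 1185$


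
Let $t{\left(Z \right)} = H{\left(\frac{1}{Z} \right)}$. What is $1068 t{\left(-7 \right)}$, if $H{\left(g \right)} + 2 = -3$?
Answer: $-5340$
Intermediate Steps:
$H{\left(g \right)} = -5$ ($H{\left(g \right)} = -2 - 3 = -5$)
$t{\left(Z \right)} = -5$
$1068 t{\left(-7 \right)} = 1068 \left(-5\right) = -5340$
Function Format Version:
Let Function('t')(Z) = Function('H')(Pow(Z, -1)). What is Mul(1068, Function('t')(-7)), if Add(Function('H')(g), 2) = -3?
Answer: -5340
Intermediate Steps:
Function('H')(g) = -5 (Function('H')(g) = Add(-2, -3) = -5)
Function('t')(Z) = -5
Mul(1068, Function('t')(-7)) = Mul(1068, -5) = -5340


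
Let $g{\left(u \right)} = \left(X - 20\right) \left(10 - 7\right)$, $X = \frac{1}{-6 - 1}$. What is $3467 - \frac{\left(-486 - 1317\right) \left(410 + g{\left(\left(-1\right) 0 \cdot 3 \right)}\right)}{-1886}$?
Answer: $\frac{41359393}{13202} \approx 3132.8$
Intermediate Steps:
$X = - \frac{1}{7}$ ($X = \frac{1}{-7} = - \frac{1}{7} \approx -0.14286$)
$g{\left(u \right)} = - \frac{423}{7}$ ($g{\left(u \right)} = \left(- \frac{1}{7} - 20\right) \left(10 - 7\right) = \left(- \frac{141}{7}\right) 3 = - \frac{423}{7}$)
$3467 - \frac{\left(-486 - 1317\right) \left(410 + g{\left(\left(-1\right) 0 \cdot 3 \right)}\right)}{-1886} = 3467 - \frac{\left(-486 - 1317\right) \left(410 - \frac{423}{7}\right)}{-1886} = 3467 - \left(-1803\right) \frac{2447}{7} \left(- \frac{1}{1886}\right) = 3467 - \left(- \frac{4411941}{7}\right) \left(- \frac{1}{1886}\right) = 3467 - \frac{4411941}{13202} = \frac{41359393}{13202}$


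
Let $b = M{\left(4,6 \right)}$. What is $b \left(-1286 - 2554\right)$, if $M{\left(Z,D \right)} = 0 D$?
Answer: $0$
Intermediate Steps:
$M{\left(Z,D \right)} = 0$
$b = 0$
$b \left(-1286 - 2554\right) = 0 \left(-1286 - 2554\right) = 0 \left(-3840\right) = 0$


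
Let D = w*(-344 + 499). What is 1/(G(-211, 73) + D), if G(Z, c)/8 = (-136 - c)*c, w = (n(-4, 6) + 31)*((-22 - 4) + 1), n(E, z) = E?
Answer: -1/226681 ≈ -4.4115e-6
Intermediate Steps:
w = -675 (w = (-4 + 31)*((-22 - 4) + 1) = 27*(-26 + 1) = 27*(-25) = -675)
G(Z, c) = 8*c*(-136 - c) (G(Z, c) = 8*((-136 - c)*c) = 8*(c*(-136 - c)) = 8*c*(-136 - c))
D = -104625 (D = -675*(-344 + 499) = -675*155 = -104625)
1/(G(-211, 73) + D) = 1/(-8*73*(136 + 73) - 104625) = 1/(-8*73*209 - 104625) = 1/(-122056 - 104625) = 1/(-226681) = -1/226681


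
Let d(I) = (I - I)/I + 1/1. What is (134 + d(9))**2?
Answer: 18225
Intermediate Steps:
d(I) = 1 (d(I) = 0/I + 1*1 = 0 + 1 = 1)
(134 + d(9))**2 = (134 + 1)**2 = 135**2 = 18225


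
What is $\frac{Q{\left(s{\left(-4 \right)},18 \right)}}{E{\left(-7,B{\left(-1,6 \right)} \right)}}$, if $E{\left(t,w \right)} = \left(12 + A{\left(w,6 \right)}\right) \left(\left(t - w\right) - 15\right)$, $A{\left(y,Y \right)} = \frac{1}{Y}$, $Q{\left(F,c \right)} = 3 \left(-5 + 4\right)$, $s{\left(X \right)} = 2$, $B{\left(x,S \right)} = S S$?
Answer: $\frac{9}{2117} \approx 0.0042513$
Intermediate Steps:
$B{\left(x,S \right)} = S^{2}$
$Q{\left(F,c \right)} = -3$ ($Q{\left(F,c \right)} = 3 \left(-1\right) = -3$)
$E{\left(t,w \right)} = - \frac{365}{2} - \frac{73 w}{6} + \frac{73 t}{6}$ ($E{\left(t,w \right)} = \left(12 + \frac{1}{6}\right) \left(\left(t - w\right) - 15\right) = \left(12 + \frac{1}{6}\right) \left(-15 + t - w\right) = \frac{73 \left(-15 + t - w\right)}{6} = - \frac{365}{2} - \frac{73 w}{6} + \frac{73 t}{6}$)
$\frac{Q{\left(s{\left(-4 \right)},18 \right)}}{E{\left(-7,B{\left(-1,6 \right)} \right)}} = - \frac{3}{- \frac{365}{2} - \frac{73 \cdot 6^{2}}{6} + \frac{73}{6} \left(-7\right)} = - \frac{3}{- \frac{365}{2} - 438 - \frac{511}{6}} = - \frac{3}{- \frac{2117}{3}} = \left(-3\right) \left(- \frac{3}{2117}\right) = \frac{9}{2117}$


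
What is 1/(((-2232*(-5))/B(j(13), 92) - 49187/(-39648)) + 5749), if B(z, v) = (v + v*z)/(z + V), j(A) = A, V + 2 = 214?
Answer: 911904/7021455397 ≈ 0.00012987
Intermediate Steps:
V = 212 (V = -2 + 214 = 212)
B(z, v) = (v + v*z)/(212 + z) (B(z, v) = (v + v*z)/(z + 212) = (v + v*z)/(212 + z))
1/(((-2232*(-5))/B(j(13), 92) - 49187/(-39648)) + 5749) = 1/(((-2232*(-5))/((92*(1 + 13)/(212 + 13))) - 49187/(-39648)) + 5749) = 1/((11160/((92*14/225)) - 49187*(-1/39648)) + 5749) = 1/((11160/((92*(1/225)*14)) + 49187/39648) + 5749) = 1/((11160/(1288/225) + 49187/39648) + 5749) = 1/((11160*(225/1288) + 49187/39648) + 5749) = 1/((313875/161 + 49187/39648) + 5749) = 1/(1778919301/911904 + 5749) = 1/(7021455397/911904) = 911904/7021455397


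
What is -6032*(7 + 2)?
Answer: -54288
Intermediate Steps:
-6032*(7 + 2) = -6032*9 = -54288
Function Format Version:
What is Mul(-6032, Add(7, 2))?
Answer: -54288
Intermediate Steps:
Mul(-6032, Add(7, 2)) = Mul(-6032, 9) = -54288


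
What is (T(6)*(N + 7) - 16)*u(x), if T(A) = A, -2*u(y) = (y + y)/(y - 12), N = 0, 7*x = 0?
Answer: 0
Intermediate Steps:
x = 0 (x = (⅐)*0 = 0)
u(y) = -y/(-12 + y) (u(y) = -(y + y)/(2*(y - 12)) = -2*y/(2*(-12 + y)) = -y/(-12 + y))
(T(6)*(N + 7) - 16)*u(x) = (6*(0 + 7) - 16)*(-1*0/(-12 + 0)) = (6*7 - 16)*(-1*0/(-12)) = (42 - 16)*(-1*0*(-1/12)) = 26*0 = 0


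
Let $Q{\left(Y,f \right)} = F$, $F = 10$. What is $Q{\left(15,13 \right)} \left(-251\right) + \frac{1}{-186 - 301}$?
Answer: $- \frac{1222371}{487} \approx -2510.0$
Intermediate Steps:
$Q{\left(Y,f \right)} = 10$
$Q{\left(15,13 \right)} \left(-251\right) + \frac{1}{-186 - 301} = 10 \left(-251\right) + \frac{1}{-186 - 301} = -2510 + \frac{1}{-487} = -2510 - \frac{1}{487} = - \frac{1222371}{487}$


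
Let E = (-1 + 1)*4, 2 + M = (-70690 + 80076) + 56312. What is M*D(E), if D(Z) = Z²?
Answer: 0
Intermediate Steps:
M = 65696 (M = -2 + ((-70690 + 80076) + 56312) = -2 + (9386 + 56312) = -2 + 65698 = 65696)
E = 0 (E = 0*4 = 0)
M*D(E) = 65696*0² = 65696*0 = 0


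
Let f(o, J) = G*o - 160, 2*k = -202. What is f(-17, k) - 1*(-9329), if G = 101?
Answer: 7452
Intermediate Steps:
k = -101 (k = (½)*(-202) = -101)
f(o, J) = -160 + 101*o (f(o, J) = 101*o - 160 = -160 + 101*o)
f(-17, k) - 1*(-9329) = (-160 + 101*(-17)) - 1*(-9329) = (-160 - 1717) + 9329 = -1877 + 9329 = 7452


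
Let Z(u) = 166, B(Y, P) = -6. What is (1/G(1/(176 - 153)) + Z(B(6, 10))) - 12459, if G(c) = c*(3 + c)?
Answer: -859981/70 ≈ -12285.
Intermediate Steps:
(1/G(1/(176 - 153)) + Z(B(6, 10))) - 12459 = (1/((3 + 1/(176 - 153))/(176 - 153)) + 166) - 12459 = (1/((3 + 1/23)/23) + 166) - 12459 = (1/((1/23)*(70/23)) + 166) - 12459 = (1/(70/529) + 166) - 12459 = (529/70 + 166) - 12459 = 12149/70 - 12459 = -859981/70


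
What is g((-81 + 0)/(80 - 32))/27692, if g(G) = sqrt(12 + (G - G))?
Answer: sqrt(3)/13846 ≈ 0.00012509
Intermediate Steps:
g(G) = 2*sqrt(3) (g(G) = sqrt(12 + 0) = sqrt(12) = 2*sqrt(3))
g((-81 + 0)/(80 - 32))/27692 = (2*sqrt(3))/27692 = (2*sqrt(3))*(1/27692) = sqrt(3)/13846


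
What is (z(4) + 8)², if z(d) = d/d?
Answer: 81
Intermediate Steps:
z(d) = 1
(z(4) + 8)² = (1 + 8)² = 9² = 81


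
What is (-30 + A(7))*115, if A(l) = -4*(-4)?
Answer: -1610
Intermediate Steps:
A(l) = 16
(-30 + A(7))*115 = (-30 + 16)*115 = -14*115 = -1610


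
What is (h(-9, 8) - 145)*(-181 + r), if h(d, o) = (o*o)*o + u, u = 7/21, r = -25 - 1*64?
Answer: -99180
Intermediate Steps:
r = -89 (r = -25 - 64 = -89)
u = ⅓ (u = 7*(1/21) = ⅓ ≈ 0.33333)
h(d, o) = ⅓ + o³ (h(d, o) = (o*o)*o + ⅓ = o²*o + ⅓ = o³ + ⅓ = ⅓ + o³)
(h(-9, 8) - 145)*(-181 + r) = ((⅓ + 8³) - 145)*(-181 - 89) = ((⅓ + 512) - 145)*(-270) = (1537/3 - 145)*(-270) = (1102/3)*(-270) = -99180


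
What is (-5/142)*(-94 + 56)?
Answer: 95/71 ≈ 1.3380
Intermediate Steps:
(-5/142)*(-94 + 56) = -5*1/142*(-38) = -5/142*(-38) = 95/71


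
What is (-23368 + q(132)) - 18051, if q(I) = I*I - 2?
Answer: -23997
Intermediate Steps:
q(I) = -2 + I² (q(I) = I² - 2 = -2 + I²)
(-23368 + q(132)) - 18051 = (-23368 + (-2 + 132²)) - 18051 = (-23368 + (-2 + 17424)) - 18051 = (-23368 + 17422) - 18051 = -5946 - 18051 = -23997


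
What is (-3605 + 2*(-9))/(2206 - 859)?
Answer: -3623/1347 ≈ -2.6897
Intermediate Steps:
(-3605 + 2*(-9))/(2206 - 859) = (-3605 - 18)/1347 = -3623*1/1347 = -3623/1347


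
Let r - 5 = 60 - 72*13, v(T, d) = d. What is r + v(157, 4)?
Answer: -867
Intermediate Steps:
r = -871 (r = 5 + (60 - 72*13) = 5 + (60 - 936) = 5 - 876 = -871)
r + v(157, 4) = -871 + 4 = -867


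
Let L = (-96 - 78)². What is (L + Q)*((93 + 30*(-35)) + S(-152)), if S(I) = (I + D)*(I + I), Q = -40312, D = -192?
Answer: -1039920284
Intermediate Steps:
L = 30276 (L = (-174)² = 30276)
S(I) = 2*I*(-192 + I) (S(I) = (I - 192)*(I + I) = (-192 + I)*(2*I) = 2*I*(-192 + I))
(L + Q)*((93 + 30*(-35)) + S(-152)) = (30276 - 40312)*((93 + 30*(-35)) + 2*(-152)*(-192 - 152)) = -10036*((93 - 1050) + 2*(-152)*(-344)) = -10036*(-957 + 104576) = -10036*103619 = -1039920284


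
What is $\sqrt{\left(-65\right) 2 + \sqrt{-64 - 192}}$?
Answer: $\sqrt{-130 + 16 i} \approx 0.70033 + 11.423 i$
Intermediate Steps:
$\sqrt{\left(-65\right) 2 + \sqrt{-64 - 192}} = \sqrt{-130 + \sqrt{-256}} = \sqrt{-130 + 16 i}$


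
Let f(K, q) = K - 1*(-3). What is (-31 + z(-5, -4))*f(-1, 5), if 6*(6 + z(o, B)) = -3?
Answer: -75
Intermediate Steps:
z(o, B) = -13/2 (z(o, B) = -6 + (⅙)*(-3) = -6 - ½ = -13/2)
f(K, q) = 3 + K (f(K, q) = K + 3 = 3 + K)
(-31 + z(-5, -4))*f(-1, 5) = (-31 - 13/2)*(3 - 1) = -75/2*2 = -75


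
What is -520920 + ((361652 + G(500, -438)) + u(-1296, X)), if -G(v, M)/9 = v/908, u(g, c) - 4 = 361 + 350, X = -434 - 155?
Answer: -35992656/227 ≈ -1.5856e+5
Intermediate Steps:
X = -589
u(g, c) = 715 (u(g, c) = 4 + (361 + 350) = 4 + 711 = 715)
G(v, M) = -9*v/908
-520920 + ((361652 + G(500, -438)) + u(-1296, X)) = -520920 + ((361652 - 9/908*500) + 715) = -520920 + ((361652 - 1125/227) + 715) = -520920 + (82093879/227 + 715) = -520920 + 82256184/227 = -35992656/227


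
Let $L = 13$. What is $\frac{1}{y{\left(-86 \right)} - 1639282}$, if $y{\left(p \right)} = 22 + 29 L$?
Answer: $- \frac{1}{1638883} \approx -6.1017 \cdot 10^{-7}$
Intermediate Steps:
$y{\left(p \right)} = 399$ ($y{\left(p \right)} = 22 + 29 \cdot 13 = 22 + 377 = 399$)
$\frac{1}{y{\left(-86 \right)} - 1639282} = \frac{1}{399 - 1639282} = \frac{1}{-1638883} = - \frac{1}{1638883}$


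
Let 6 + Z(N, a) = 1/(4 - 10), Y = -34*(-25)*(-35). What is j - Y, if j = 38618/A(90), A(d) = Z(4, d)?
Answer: 869042/37 ≈ 23488.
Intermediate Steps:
Y = -29750 (Y = 850*(-35) = -29750)
Z(N, a) = -37/6 (Z(N, a) = -6 + 1/(4 - 10) = -6 + 1/(-6) = -6 - 1/6 = -37/6)
A(d) = -37/6
j = -231708/37 (j = 38618/(-37/6) = 38618*(-6/37) = -231708/37 ≈ -6262.4)
j - Y = -231708/37 - 1*(-29750) = -231708/37 + 29750 = 869042/37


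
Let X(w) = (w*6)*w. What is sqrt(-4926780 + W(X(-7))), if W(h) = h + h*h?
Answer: 5*I*sqrt(193602) ≈ 2200.0*I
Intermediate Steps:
X(w) = 6*w**2 (X(w) = (6*w)*w = 6*w**2)
W(h) = h + h**2
sqrt(-4926780 + W(X(-7))) = sqrt(-4926780 + (6*(-7)**2)*(1 + 6*(-7)**2)) = sqrt(-4926780 + (6*49)*(1 + 6*49)) = sqrt(-4926780 + 294*(1 + 294)) = sqrt(-4926780 + 294*295) = sqrt(-4926780 + 86730) = sqrt(-4840050) = 5*I*sqrt(193602)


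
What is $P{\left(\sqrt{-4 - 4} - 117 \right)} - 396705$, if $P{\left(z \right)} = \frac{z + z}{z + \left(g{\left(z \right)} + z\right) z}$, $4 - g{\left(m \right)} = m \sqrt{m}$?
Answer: $-396705 - \frac{2}{112 + \left(-117 + 2 i \sqrt{2}\right)^{\frac{3}{2}} - 2 i \sqrt{2}} \approx -3.9671 \cdot 10^{5} - 0.0015729 i$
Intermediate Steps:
$g{\left(m \right)} = 4 - m^{\frac{3}{2}}$ ($g{\left(m \right)} = 4 - m \sqrt{m} = 4 - m^{\frac{3}{2}}$)
$P{\left(z \right)} = \frac{2 z}{z + z \left(4 + z - z^{\frac{3}{2}}\right)}$ ($P{\left(z \right)} = \frac{z + z}{z + \left(\left(4 - z^{\frac{3}{2}}\right) + z\right) z} = \frac{2 z}{z + \left(4 + z - z^{\frac{3}{2}}\right) z} = \frac{2 z}{z + z \left(4 + z - z^{\frac{3}{2}}\right)}$)
$P{\left(\sqrt{-4 - 4} - 117 \right)} - 396705 = \frac{2}{5 + \left(\sqrt{-4 - 4} - 117\right) - \left(\sqrt{-4 - 4} - 117\right)^{\frac{3}{2}}} - 396705 = \frac{2}{5 - \left(117 - \sqrt{-8}\right) - \left(\sqrt{-8} - 117\right)^{\frac{3}{2}}} - 396705 = \frac{2}{5 - \left(117 - 2 i \sqrt{2}\right) - \left(2 i \sqrt{2} - 117\right)^{\frac{3}{2}}} - 396705 = \frac{2}{5 - \left(117 - 2 i \sqrt{2}\right) - \left(-117 + 2 i \sqrt{2}\right)^{\frac{3}{2}}} - 396705 = \frac{2}{-112 - \left(-117 + 2 i \sqrt{2}\right)^{\frac{3}{2}} + 2 i \sqrt{2}} - 396705 = -396705 + \frac{2}{-112 - \left(-117 + 2 i \sqrt{2}\right)^{\frac{3}{2}} + 2 i \sqrt{2}}$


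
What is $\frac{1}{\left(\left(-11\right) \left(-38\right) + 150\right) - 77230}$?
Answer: $- \frac{1}{76662} \approx -1.3044 \cdot 10^{-5}$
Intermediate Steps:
$\frac{1}{\left(\left(-11\right) \left(-38\right) + 150\right) - 77230} = \frac{1}{\left(418 + 150\right) - 77230} = \frac{1}{568 - 77230} = \frac{1}{-76662} = - \frac{1}{76662}$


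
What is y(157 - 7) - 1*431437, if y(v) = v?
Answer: -431287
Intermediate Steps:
y(157 - 7) - 1*431437 = (157 - 7) - 1*431437 = 150 - 431437 = -431287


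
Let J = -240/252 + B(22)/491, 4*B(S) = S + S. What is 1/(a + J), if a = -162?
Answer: -10311/1679971 ≈ -0.0061376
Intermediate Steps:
B(S) = S/2 (B(S) = (S + S)/4 = (2*S)/4 = S/2)
J = -9589/10311 (J = -240/252 + ((1/2)*22)/491 = -240*1/252 + 11*(1/491) = -20/21 + 11/491 = -9589/10311 ≈ -0.92998)
1/(a + J) = 1/(-162 - 9589/10311) = 1/(-1679971/10311) = -10311/1679971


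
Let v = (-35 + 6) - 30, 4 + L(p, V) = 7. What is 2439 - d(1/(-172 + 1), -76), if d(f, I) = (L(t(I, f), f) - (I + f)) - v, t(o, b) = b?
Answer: 393470/171 ≈ 2301.0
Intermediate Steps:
L(p, V) = 3 (L(p, V) = -4 + 7 = 3)
v = -59 (v = -29 - 30 = -59)
d(f, I) = 62 - I - f (d(f, I) = (3 - (I + f)) - 1*(-59) = (3 + (-I - f)) + 59 = (3 - I - f) + 59 = 62 - I - f)
2439 - d(1/(-172 + 1), -76) = 2439 - (62 - 1*(-76) - 1/(-172 + 1)) = 2439 - (62 + 76 - 1/(-171)) = 2439 - (62 + 76 - 1*(-1/171)) = 2439 - (62 + 76 + 1/171) = 2439 - 1*23599/171 = 2439 - 23599/171 = 393470/171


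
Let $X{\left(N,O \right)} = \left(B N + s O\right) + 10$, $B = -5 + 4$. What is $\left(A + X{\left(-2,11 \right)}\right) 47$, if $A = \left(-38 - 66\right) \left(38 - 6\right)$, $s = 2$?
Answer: $-154818$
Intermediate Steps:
$B = -1$
$X{\left(N,O \right)} = 10 - N + 2 O$ ($X{\left(N,O \right)} = \left(- N + 2 O\right) + 10 = 10 - N + 2 O$)
$A = -3328$ ($A = \left(-104\right) 32 = -3328$)
$\left(A + X{\left(-2,11 \right)}\right) 47 = \left(-3328 + \left(10 - -2 + 2 \cdot 11\right)\right) 47 = \left(-3328 + \left(10 + 2 + 22\right)\right) 47 = \left(-3328 + 34\right) 47 = \left(-3294\right) 47 = -154818$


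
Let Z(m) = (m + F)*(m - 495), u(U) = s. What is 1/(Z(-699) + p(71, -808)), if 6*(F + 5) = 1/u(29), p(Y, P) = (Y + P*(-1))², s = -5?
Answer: 5/8066284 ≈ 6.1986e-7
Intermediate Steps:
u(U) = -5
p(Y, P) = (Y - P)²
F = -151/30 (F = -5 + (⅙)/(-5) = -5 + (⅙)*(-⅕) = -5 - 1/30 = -151/30 ≈ -5.0333)
Z(m) = (-495 + m)*(-151/30 + m) (Z(m) = (m - 151/30)*(m - 495) = (-151/30 + m)*(-495 + m) = (-495 + m)*(-151/30 + m))
1/(Z(-699) + p(71, -808)) = 1/((4983/2 + (-699)² - 15001/30*(-699)) + (-808 - 1*71)²) = 1/((4983/2 + 488601 + 3495233/10) + (-808 - 71)²) = 1/(4203079/5 + (-879)²) = 1/(4203079/5 + 772641) = 1/(8066284/5) = 5/8066284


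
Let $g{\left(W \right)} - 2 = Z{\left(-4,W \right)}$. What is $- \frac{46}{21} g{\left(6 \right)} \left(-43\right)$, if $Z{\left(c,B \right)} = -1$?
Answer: $\frac{1978}{21} \approx 94.19$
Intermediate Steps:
$g{\left(W \right)} = 1$ ($g{\left(W \right)} = 2 - 1 = 1$)
$- \frac{46}{21} g{\left(6 \right)} \left(-43\right) = - \frac{46}{21} \cdot 1 \left(-43\right) = \left(-46\right) \frac{1}{21} \cdot 1 \left(-43\right) = \left(- \frac{46}{21}\right) 1 \left(-43\right) = \left(- \frac{46}{21}\right) \left(-43\right) = \frac{1978}{21}$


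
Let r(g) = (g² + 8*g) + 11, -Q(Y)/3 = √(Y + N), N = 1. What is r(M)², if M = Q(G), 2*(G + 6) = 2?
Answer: -1679 + 2400*I ≈ -1679.0 + 2400.0*I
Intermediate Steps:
G = -5 (G = -6 + (½)*2 = -6 + 1 = -5)
Q(Y) = -3*√(1 + Y) (Q(Y) = -3*√(Y + 1) = -3*√(1 + Y))
M = -6*I (M = -3*√(1 - 5) = -6*I ≈ -6.0*I)
r(g) = 11 + g² + 8*g
r(M)² = (11 + (-6*I)² + 8*(-6*I))² = (11 - 36 - 48*I)² = (-25 - 48*I)²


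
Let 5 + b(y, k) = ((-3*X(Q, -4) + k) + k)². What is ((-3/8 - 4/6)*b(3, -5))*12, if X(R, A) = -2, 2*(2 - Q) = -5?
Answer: -275/2 ≈ -137.50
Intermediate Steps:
Q = 9/2 (Q = 2 - ½*(-5) = 2 + 5/2 = 9/2 ≈ 4.5000)
b(y, k) = -5 + (6 + 2*k)² (b(y, k) = -5 + ((-3*(-2) + k) + k)² = -5 + ((6 + k) + k)² = -5 + (6 + 2*k)²)
((-3/8 - 4/6)*b(3, -5))*12 = ((-3/8 - 4/6)*(-5 + 4*(3 - 5)²))*12 = ((-3*⅛ - 4*⅙)*(-5 + 4*(-2)²))*12 = ((-3/8 - ⅔)*(-5 + 4*4))*12 = -25*(-5 + 16)/24*12 = -25/24*11*12 = -275/24*12 = -275/2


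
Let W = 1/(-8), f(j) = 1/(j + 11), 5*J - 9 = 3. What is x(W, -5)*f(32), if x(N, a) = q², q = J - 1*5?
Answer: 169/1075 ≈ 0.15721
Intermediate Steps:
J = 12/5 (J = 9/5 + (⅕)*3 = 9/5 + ⅗ = 12/5 ≈ 2.4000)
q = -13/5 (q = 12/5 - 1*5 = 12/5 - 5 = -13/5 ≈ -2.6000)
f(j) = 1/(11 + j)
W = -⅛ ≈ -0.12500
x(N, a) = 169/25 (x(N, a) = (-13/5)² = 169/25)
x(W, -5)*f(32) = 169/(25*(11 + 32)) = (169/25)/43 = (169/25)*(1/43) = 169/1075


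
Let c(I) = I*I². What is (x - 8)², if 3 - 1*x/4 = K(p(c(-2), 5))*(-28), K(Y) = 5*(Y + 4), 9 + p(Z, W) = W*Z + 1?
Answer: 606932496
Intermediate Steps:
c(I) = I³
p(Z, W) = -8 + W*Z (p(Z, W) = -9 + (W*Z + 1) = -9 + (1 + W*Z) = -8 + W*Z)
K(Y) = 20 + 5*Y (K(Y) = 5*(4 + Y) = 20 + 5*Y)
x = -24628 (x = 12 - 4*(20 + 5*(-8 + 5*(-2)³))*(-28) = 12 - 4*(20 + 5*(-8 + 5*(-8)))*(-28) = 12 - 4*(20 + 5*(-8 - 40))*(-28) = 12 - 4*(20 + 5*(-48))*(-28) = 12 - 4*(20 - 240)*(-28) = 12 - (-880)*(-28) = 12 - 4*6160 = 12 - 24640 = -24628)
(x - 8)² = (-24628 - 8)² = (-24636)² = 606932496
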